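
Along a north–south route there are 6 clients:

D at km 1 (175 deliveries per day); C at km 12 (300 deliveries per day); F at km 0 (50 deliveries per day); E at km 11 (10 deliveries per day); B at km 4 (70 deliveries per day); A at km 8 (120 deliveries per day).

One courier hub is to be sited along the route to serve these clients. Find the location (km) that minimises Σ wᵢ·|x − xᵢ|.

x = 8

For a sum of weighted absolute distances on a line, the optimum is the weighted median (not the mean). Total weight W = 725; half-weight = 362.5.
Sort by position and accumulate weight:
  km 0 (F, w=50) → cum 50
  km 1 (D, w=175) → cum 225
  km 4 (B, w=70) → cum 295
  km 8 (A, w=120) → cum 415  ≥ 362.5 → median here
  km 11 (E, w=10) → cum 425
  km 12 (C, w=300) → cum 725
Optimal location: km 8.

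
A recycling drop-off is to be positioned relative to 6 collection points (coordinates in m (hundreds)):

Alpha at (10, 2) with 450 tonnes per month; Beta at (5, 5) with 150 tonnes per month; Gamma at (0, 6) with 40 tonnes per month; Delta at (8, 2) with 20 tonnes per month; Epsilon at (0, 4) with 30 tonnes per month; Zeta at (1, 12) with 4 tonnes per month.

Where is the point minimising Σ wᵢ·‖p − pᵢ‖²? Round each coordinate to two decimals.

The minimiser of Σwᵢ‖p−pᵢ‖² is the weighted centroid p* = (Σwᵢpᵢ)/(Σwᵢ).
Σwᵢ = 694.
Σwᵢxᵢ = 450·10 + 150·5 + 40·0 + 20·8 + 30·0 + 4·1 = 5414.
Σwᵢyᵢ = 450·2 + 150·5 + 40·6 + 20·2 + 30·4 + 4·12 = 2098.
x* = 5414/694 = 7.80, y* = 2098/694 = 3.02.

(7.80, 3.02)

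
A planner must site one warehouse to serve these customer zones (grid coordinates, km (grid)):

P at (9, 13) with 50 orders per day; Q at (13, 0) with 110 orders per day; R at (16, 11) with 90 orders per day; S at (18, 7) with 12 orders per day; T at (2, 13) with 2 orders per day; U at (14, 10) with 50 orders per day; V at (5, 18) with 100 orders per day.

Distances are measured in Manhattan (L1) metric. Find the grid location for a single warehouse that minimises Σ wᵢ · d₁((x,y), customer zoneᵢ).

Manhattan distance separates: Σwᵢ(|x−xᵢ|+|y−yᵢ|) = Σwᵢ|x−xᵢ| + Σwᵢ|y−yᵢ|, so x and y are optimised independently as 1-D weighted medians.
Total weight W = 414; half = 207.
x-coordinate, sorted with cumulative weight:
  x=2 (T, w=2) cum 2
  x=5 (V, w=100) cum 102
  x=9 (P, w=50) cum 152
  x=13 (Q, w=110) cum 262  ← median
  x=14 (U, w=50) cum 312
  x=16 (R, w=90) cum 402
  x=18 (S, w=12) cum 414
⇒ x* = 13
y-coordinate, sorted with cumulative weight:
  y=0 (Q, w=110) cum 110
  y=7 (S, w=12) cum 122
  y=10 (U, w=50) cum 172
  y=11 (R, w=90) cum 262  ← median
  y=13 (P, w=50) cum 312
  y=13 (T, w=2) cum 314
  y=18 (V, w=100) cum 414
⇒ y* = 11

(13, 11)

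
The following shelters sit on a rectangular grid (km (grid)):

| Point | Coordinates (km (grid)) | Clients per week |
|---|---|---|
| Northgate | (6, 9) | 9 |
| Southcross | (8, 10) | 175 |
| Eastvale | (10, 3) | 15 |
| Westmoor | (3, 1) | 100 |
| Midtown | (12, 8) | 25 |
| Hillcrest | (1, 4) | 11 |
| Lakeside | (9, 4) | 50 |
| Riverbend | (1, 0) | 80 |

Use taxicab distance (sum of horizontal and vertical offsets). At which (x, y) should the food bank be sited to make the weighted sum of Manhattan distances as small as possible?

(8, 4)

Manhattan distance separates: Σwᵢ(|x−xᵢ|+|y−yᵢ|) = Σwᵢ|x−xᵢ| + Σwᵢ|y−yᵢ|, so x and y are optimised independently as 1-D weighted medians.
Total weight W = 465; half = 232.5.
x-coordinate, sorted with cumulative weight:
  x=1 (Hillcrest, w=11) cum 11
  x=1 (Riverbend, w=80) cum 91
  x=3 (Westmoor, w=100) cum 191
  x=6 (Northgate, w=9) cum 200
  x=8 (Southcross, w=175) cum 375  ← median
  x=9 (Lakeside, w=50) cum 425
  x=10 (Eastvale, w=15) cum 440
  x=12 (Midtown, w=25) cum 465
⇒ x* = 8
y-coordinate, sorted with cumulative weight:
  y=0 (Riverbend, w=80) cum 80
  y=1 (Westmoor, w=100) cum 180
  y=3 (Eastvale, w=15) cum 195
  y=4 (Hillcrest, w=11) cum 206
  y=4 (Lakeside, w=50) cum 256  ← median
  y=8 (Midtown, w=25) cum 281
  y=9 (Northgate, w=9) cum 290
  y=10 (Southcross, w=175) cum 465
⇒ y* = 4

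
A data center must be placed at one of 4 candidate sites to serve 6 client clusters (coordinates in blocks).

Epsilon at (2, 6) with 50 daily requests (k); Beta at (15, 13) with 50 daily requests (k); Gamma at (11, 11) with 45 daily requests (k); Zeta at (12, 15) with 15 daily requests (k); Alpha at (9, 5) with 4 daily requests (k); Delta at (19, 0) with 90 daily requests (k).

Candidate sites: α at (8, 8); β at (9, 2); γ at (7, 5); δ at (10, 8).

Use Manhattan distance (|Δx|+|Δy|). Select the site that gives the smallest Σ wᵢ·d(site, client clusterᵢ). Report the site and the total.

δ, total 2861 blocks

Total weighted distance at each candidate:
  α (8, 8): total = 3161
  β (9, 2): total = 3227
  γ (7, 5): total = 3313
  δ (10, 8): total = 2861
Minimum is at δ with total 2861 blocks.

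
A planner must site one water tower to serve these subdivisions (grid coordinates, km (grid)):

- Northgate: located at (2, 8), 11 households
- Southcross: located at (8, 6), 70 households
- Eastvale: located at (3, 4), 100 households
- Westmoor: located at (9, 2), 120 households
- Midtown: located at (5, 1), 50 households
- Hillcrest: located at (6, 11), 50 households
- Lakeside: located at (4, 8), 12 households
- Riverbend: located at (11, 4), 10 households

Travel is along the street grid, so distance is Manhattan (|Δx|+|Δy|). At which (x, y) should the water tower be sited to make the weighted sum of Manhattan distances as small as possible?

Manhattan distance separates: Σwᵢ(|x−xᵢ|+|y−yᵢ|) = Σwᵢ|x−xᵢ| + Σwᵢ|y−yᵢ|, so x and y are optimised independently as 1-D weighted medians.
Total weight W = 423; half = 211.5.
x-coordinate, sorted with cumulative weight:
  x=2 (Northgate, w=11) cum 11
  x=3 (Eastvale, w=100) cum 111
  x=4 (Lakeside, w=12) cum 123
  x=5 (Midtown, w=50) cum 173
  x=6 (Hillcrest, w=50) cum 223  ← median
  x=8 (Southcross, w=70) cum 293
  x=9 (Westmoor, w=120) cum 413
  x=11 (Riverbend, w=10) cum 423
⇒ x* = 6
y-coordinate, sorted with cumulative weight:
  y=1 (Midtown, w=50) cum 50
  y=2 (Westmoor, w=120) cum 170
  y=4 (Eastvale, w=100) cum 270  ← median
  y=4 (Riverbend, w=10) cum 280
  y=6 (Southcross, w=70) cum 350
  y=8 (Northgate, w=11) cum 361
  y=8 (Lakeside, w=12) cum 373
  y=11 (Hillcrest, w=50) cum 423
⇒ y* = 4

(6, 4)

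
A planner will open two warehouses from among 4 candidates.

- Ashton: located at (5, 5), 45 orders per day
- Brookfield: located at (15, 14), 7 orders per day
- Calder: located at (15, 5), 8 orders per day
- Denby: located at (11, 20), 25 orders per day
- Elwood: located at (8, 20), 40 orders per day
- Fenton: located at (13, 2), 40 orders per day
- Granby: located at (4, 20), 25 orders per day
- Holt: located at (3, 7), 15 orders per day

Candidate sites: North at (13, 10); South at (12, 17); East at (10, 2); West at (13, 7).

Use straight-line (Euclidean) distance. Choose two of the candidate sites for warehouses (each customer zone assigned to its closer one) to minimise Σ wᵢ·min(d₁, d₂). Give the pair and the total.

Evaluate every pair (each demand assigned to the nearer of the two):
  {South, East}: total = 1080.4
  {South, West}: total = 1266.1
  {North, South}: total = 1466.6
  {North, East}: total = 1624.3
  {North, West}: total = 1813.5
  {East, West}: total = 1866.3
Best pair: {South, East} with total 1080.4.

{South, East}, total 1080.4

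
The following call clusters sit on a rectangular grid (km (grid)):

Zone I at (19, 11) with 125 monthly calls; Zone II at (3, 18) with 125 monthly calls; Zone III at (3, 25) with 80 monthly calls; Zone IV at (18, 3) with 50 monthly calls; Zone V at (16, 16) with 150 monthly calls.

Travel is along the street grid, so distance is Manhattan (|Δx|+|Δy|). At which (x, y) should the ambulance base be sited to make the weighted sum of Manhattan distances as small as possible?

Manhattan distance separates: Σwᵢ(|x−xᵢ|+|y−yᵢ|) = Σwᵢ|x−xᵢ| + Σwᵢ|y−yᵢ|, so x and y are optimised independently as 1-D weighted medians.
Total weight W = 530; half = 265.
x-coordinate, sorted with cumulative weight:
  x=3 (Zone II, w=125) cum 125
  x=3 (Zone III, w=80) cum 205
  x=16 (Zone V, w=150) cum 355  ← median
  x=18 (Zone IV, w=50) cum 405
  x=19 (Zone I, w=125) cum 530
⇒ x* = 16
y-coordinate, sorted with cumulative weight:
  y=3 (Zone IV, w=50) cum 50
  y=11 (Zone I, w=125) cum 175
  y=16 (Zone V, w=150) cum 325  ← median
  y=18 (Zone II, w=125) cum 450
  y=25 (Zone III, w=80) cum 530
⇒ y* = 16

(16, 16)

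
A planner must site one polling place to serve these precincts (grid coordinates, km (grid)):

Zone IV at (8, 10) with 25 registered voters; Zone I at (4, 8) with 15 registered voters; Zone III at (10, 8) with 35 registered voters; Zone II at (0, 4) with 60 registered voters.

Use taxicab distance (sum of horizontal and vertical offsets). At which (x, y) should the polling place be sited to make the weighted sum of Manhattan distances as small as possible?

(4, 8)

Manhattan distance separates: Σwᵢ(|x−xᵢ|+|y−yᵢ|) = Σwᵢ|x−xᵢ| + Σwᵢ|y−yᵢ|, so x and y are optimised independently as 1-D weighted medians.
Total weight W = 135; half = 67.5.
x-coordinate, sorted with cumulative weight:
  x=0 (Zone II, w=60) cum 60
  x=4 (Zone I, w=15) cum 75  ← median
  x=8 (Zone IV, w=25) cum 100
  x=10 (Zone III, w=35) cum 135
⇒ x* = 4
y-coordinate, sorted with cumulative weight:
  y=4 (Zone II, w=60) cum 60
  y=8 (Zone I, w=15) cum 75  ← median
  y=8 (Zone III, w=35) cum 110
  y=10 (Zone IV, w=25) cum 135
⇒ y* = 8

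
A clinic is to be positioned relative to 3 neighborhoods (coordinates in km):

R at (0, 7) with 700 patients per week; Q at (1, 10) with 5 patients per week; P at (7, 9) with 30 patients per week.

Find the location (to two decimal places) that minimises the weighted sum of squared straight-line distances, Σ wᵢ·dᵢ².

(0.29, 7.10)

The minimiser of Σwᵢ‖p−pᵢ‖² is the weighted centroid p* = (Σwᵢpᵢ)/(Σwᵢ).
Σwᵢ = 735.
Σwᵢxᵢ = 700·0 + 5·1 + 30·7 = 215.
Σwᵢyᵢ = 700·7 + 5·10 + 30·9 = 5220.
x* = 215/735 = 0.29, y* = 5220/735 = 7.10.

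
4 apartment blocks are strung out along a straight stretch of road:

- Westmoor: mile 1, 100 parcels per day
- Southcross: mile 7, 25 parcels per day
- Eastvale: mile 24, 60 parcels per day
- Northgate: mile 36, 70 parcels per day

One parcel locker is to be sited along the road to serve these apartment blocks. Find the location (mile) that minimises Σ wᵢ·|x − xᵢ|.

x = 24

For a sum of weighted absolute distances on a line, the optimum is the weighted median (not the mean). Total weight W = 255; half-weight = 127.5.
Sort by position and accumulate weight:
  mile 1 (Westmoor, w=100) → cum 100
  mile 7 (Southcross, w=25) → cum 125
  mile 24 (Eastvale, w=60) → cum 185  ≥ 127.5 → median here
  mile 36 (Northgate, w=70) → cum 255
Optimal location: mile 24.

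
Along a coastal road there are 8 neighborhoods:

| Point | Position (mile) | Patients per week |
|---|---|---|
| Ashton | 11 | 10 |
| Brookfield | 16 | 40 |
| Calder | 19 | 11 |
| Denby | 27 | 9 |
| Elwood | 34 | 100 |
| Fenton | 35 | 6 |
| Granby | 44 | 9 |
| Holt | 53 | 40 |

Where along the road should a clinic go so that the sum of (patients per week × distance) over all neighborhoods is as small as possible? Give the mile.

For a sum of weighted absolute distances on a line, the optimum is the weighted median (not the mean). Total weight W = 225; half-weight = 112.5.
Sort by position and accumulate weight:
  mile 11 (Ashton, w=10) → cum 10
  mile 16 (Brookfield, w=40) → cum 50
  mile 19 (Calder, w=11) → cum 61
  mile 27 (Denby, w=9) → cum 70
  mile 34 (Elwood, w=100) → cum 170  ≥ 112.5 → median here
  mile 35 (Fenton, w=6) → cum 176
  mile 44 (Granby, w=9) → cum 185
  mile 53 (Holt, w=40) → cum 225
Optimal location: mile 34.

x = 34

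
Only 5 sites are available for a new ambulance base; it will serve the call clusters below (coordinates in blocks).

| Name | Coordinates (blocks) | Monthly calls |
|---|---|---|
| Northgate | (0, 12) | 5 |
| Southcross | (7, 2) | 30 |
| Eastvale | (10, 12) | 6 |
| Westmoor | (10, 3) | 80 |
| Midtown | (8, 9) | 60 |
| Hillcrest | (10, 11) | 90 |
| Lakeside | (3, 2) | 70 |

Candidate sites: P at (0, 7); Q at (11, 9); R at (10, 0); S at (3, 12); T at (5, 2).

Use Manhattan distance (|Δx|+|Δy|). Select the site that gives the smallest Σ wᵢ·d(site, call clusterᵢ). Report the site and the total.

Q, total 2484 blocks

Total weighted distance at each candidate:
  P (0, 7): total = 4015
  Q (11, 9): total = 2484
  R (10, 0): total = 2852
  S (3, 12): total = 3657
  T (5, 2): total = 2705
Minimum is at Q with total 2484 blocks.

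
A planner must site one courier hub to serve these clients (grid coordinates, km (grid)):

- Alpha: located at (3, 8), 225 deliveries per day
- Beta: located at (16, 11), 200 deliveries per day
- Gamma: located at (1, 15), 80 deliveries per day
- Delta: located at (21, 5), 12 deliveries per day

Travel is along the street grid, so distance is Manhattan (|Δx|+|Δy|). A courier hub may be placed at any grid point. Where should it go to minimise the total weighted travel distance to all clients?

(3, 11)

Manhattan distance separates: Σwᵢ(|x−xᵢ|+|y−yᵢ|) = Σwᵢ|x−xᵢ| + Σwᵢ|y−yᵢ|, so x and y are optimised independently as 1-D weighted medians.
Total weight W = 517; half = 258.5.
x-coordinate, sorted with cumulative weight:
  x=1 (Gamma, w=80) cum 80
  x=3 (Alpha, w=225) cum 305  ← median
  x=16 (Beta, w=200) cum 505
  x=21 (Delta, w=12) cum 517
⇒ x* = 3
y-coordinate, sorted with cumulative weight:
  y=5 (Delta, w=12) cum 12
  y=8 (Alpha, w=225) cum 237
  y=11 (Beta, w=200) cum 437  ← median
  y=15 (Gamma, w=80) cum 517
⇒ y* = 11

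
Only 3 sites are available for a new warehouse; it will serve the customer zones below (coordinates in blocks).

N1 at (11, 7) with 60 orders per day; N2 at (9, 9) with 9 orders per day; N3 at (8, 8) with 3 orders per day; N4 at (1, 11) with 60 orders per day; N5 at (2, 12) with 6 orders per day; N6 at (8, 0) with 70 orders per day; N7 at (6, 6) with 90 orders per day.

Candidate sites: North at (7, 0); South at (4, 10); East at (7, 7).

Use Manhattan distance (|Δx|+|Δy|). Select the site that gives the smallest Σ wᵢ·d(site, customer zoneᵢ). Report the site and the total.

Total weighted distance at each candidate:
  North (7, 0): total = 2608
  South (4, 10): total = 2456
  East (7, 7): total = 1682
Minimum is at East with total 1682 blocks.

East, total 1682 blocks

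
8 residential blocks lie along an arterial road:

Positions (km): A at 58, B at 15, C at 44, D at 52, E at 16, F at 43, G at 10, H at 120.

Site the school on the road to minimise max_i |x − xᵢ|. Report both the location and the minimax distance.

location 65, max distance 55

The 1-center on a line is the midpoint of the two extreme points: leftmost at 10, rightmost at 120.
Optimal location = (10 + 120)/2 = 65; maximum distance = (120 − 10)/2 = 55.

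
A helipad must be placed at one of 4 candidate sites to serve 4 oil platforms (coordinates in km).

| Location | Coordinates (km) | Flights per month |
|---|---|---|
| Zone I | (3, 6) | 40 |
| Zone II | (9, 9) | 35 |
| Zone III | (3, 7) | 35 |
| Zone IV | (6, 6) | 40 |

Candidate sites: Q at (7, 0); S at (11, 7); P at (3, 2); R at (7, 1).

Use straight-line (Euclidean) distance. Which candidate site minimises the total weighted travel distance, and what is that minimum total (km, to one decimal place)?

P, total 857.7 km

Total weighted distance at each candidate:
  Q (7, 0): total = 1136.6
  S (11, 7): total = 905.4
  P (3, 2): total = 857.7
  R (7, 1): total = 1001.1
Minimum is at P with total 857.7 km.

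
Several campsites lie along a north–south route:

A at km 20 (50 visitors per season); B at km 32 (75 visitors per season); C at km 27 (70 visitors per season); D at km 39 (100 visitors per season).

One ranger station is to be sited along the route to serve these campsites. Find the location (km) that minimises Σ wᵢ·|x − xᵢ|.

x = 32

For a sum of weighted absolute distances on a line, the optimum is the weighted median (not the mean). Total weight W = 295; half-weight = 147.5.
Sort by position and accumulate weight:
  km 20 (A, w=50) → cum 50
  km 27 (C, w=70) → cum 120
  km 32 (B, w=75) → cum 195  ≥ 147.5 → median here
  km 39 (D, w=100) → cum 295
Optimal location: km 32.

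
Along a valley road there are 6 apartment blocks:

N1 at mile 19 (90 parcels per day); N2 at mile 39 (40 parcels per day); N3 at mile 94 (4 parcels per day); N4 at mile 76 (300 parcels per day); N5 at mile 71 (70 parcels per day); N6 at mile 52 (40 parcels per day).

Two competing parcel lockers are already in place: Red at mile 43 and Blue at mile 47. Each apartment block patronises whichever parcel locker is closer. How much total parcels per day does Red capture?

130

The indifferent point is the midpoint (43+47)/2 = 45; apartment blocks left of it (closer to Red at 43) go to Red, those right go to Blue.
  N1 at 19 (w=90) → Red
  N2 at 39 (w=40) → Red
  N6 at 52 (w=40) → Blue
  N5 at 71 (w=70) → Blue
  N4 at 76 (w=300) → Blue
  N3 at 94 (w=4) → Blue
Red captures 130; Blue captures 414.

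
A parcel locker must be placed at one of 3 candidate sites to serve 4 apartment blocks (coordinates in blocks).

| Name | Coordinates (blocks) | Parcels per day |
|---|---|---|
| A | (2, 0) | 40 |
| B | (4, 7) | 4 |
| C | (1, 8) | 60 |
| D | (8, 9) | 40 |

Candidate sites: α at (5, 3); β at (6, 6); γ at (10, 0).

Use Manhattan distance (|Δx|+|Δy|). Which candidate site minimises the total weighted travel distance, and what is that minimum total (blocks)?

β, total 1032 blocks

Total weighted distance at each candidate:
  α (5, 3): total = 1160
  β (6, 6): total = 1032
  γ (10, 0): total = 1832
Minimum is at β with total 1032 blocks.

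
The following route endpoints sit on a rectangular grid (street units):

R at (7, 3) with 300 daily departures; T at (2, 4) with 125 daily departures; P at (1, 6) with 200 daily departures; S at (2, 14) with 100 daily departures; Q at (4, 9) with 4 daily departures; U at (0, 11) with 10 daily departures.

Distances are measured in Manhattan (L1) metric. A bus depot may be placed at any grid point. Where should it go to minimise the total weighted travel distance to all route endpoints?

Manhattan distance separates: Σwᵢ(|x−xᵢ|+|y−yᵢ|) = Σwᵢ|x−xᵢ| + Σwᵢ|y−yᵢ|, so x and y are optimised independently as 1-D weighted medians.
Total weight W = 739; half = 369.5.
x-coordinate, sorted with cumulative weight:
  x=0 (U, w=10) cum 10
  x=1 (P, w=200) cum 210
  x=2 (T, w=125) cum 335
  x=2 (S, w=100) cum 435  ← median
  x=4 (Q, w=4) cum 439
  x=7 (R, w=300) cum 739
⇒ x* = 2
y-coordinate, sorted with cumulative weight:
  y=3 (R, w=300) cum 300
  y=4 (T, w=125) cum 425  ← median
  y=6 (P, w=200) cum 625
  y=9 (Q, w=4) cum 629
  y=11 (U, w=10) cum 639
  y=14 (S, w=100) cum 739
⇒ y* = 4

(2, 4)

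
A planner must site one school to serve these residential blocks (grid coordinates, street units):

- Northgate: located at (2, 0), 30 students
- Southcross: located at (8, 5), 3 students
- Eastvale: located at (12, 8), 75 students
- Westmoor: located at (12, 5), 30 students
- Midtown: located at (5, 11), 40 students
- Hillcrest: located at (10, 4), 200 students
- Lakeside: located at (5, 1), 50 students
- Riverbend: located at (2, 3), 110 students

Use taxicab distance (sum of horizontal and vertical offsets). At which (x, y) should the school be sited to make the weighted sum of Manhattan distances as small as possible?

(10, 4)

Manhattan distance separates: Σwᵢ(|x−xᵢ|+|y−yᵢ|) = Σwᵢ|x−xᵢ| + Σwᵢ|y−yᵢ|, so x and y are optimised independently as 1-D weighted medians.
Total weight W = 538; half = 269.
x-coordinate, sorted with cumulative weight:
  x=2 (Northgate, w=30) cum 30
  x=2 (Riverbend, w=110) cum 140
  x=5 (Midtown, w=40) cum 180
  x=5 (Lakeside, w=50) cum 230
  x=8 (Southcross, w=3) cum 233
  x=10 (Hillcrest, w=200) cum 433  ← median
  x=12 (Eastvale, w=75) cum 508
  x=12 (Westmoor, w=30) cum 538
⇒ x* = 10
y-coordinate, sorted with cumulative weight:
  y=0 (Northgate, w=30) cum 30
  y=1 (Lakeside, w=50) cum 80
  y=3 (Riverbend, w=110) cum 190
  y=4 (Hillcrest, w=200) cum 390  ← median
  y=5 (Southcross, w=3) cum 393
  y=5 (Westmoor, w=30) cum 423
  y=8 (Eastvale, w=75) cum 498
  y=11 (Midtown, w=40) cum 538
⇒ y* = 4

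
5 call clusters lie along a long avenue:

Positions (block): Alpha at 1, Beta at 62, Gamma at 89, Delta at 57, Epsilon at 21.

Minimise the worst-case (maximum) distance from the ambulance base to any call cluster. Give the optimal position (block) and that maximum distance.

location 45, max distance 44

The 1-center on a line is the midpoint of the two extreme points: leftmost at 1, rightmost at 89.
Optimal location = (1 + 89)/2 = 45; maximum distance = (89 − 1)/2 = 44.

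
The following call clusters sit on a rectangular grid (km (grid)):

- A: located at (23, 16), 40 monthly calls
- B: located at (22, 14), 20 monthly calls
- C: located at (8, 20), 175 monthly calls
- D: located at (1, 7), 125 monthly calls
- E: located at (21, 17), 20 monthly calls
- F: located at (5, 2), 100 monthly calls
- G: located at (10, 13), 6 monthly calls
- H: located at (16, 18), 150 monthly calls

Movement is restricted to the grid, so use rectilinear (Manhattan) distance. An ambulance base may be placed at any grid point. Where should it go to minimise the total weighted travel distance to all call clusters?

Manhattan distance separates: Σwᵢ(|x−xᵢ|+|y−yᵢ|) = Σwᵢ|x−xᵢ| + Σwᵢ|y−yᵢ|, so x and y are optimised independently as 1-D weighted medians.
Total weight W = 636; half = 318.
x-coordinate, sorted with cumulative weight:
  x=1 (D, w=125) cum 125
  x=5 (F, w=100) cum 225
  x=8 (C, w=175) cum 400  ← median
  x=10 (G, w=6) cum 406
  x=16 (H, w=150) cum 556
  x=21 (E, w=20) cum 576
  x=22 (B, w=20) cum 596
  x=23 (A, w=40) cum 636
⇒ x* = 8
y-coordinate, sorted with cumulative weight:
  y=2 (F, w=100) cum 100
  y=7 (D, w=125) cum 225
  y=13 (G, w=6) cum 231
  y=14 (B, w=20) cum 251
  y=16 (A, w=40) cum 291
  y=17 (E, w=20) cum 311
  y=18 (H, w=150) cum 461  ← median
  y=20 (C, w=175) cum 636
⇒ y* = 18

(8, 18)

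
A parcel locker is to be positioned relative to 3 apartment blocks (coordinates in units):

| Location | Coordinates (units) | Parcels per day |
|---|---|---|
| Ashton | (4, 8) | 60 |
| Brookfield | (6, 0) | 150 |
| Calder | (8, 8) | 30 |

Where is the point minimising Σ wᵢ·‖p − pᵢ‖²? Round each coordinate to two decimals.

(5.75, 3.00)

The minimiser of Σwᵢ‖p−pᵢ‖² is the weighted centroid p* = (Σwᵢpᵢ)/(Σwᵢ).
Σwᵢ = 240.
Σwᵢxᵢ = 60·4 + 150·6 + 30·8 = 1380.
Σwᵢyᵢ = 60·8 + 150·0 + 30·8 = 720.
x* = 1380/240 = 5.75, y* = 720/240 = 3.00.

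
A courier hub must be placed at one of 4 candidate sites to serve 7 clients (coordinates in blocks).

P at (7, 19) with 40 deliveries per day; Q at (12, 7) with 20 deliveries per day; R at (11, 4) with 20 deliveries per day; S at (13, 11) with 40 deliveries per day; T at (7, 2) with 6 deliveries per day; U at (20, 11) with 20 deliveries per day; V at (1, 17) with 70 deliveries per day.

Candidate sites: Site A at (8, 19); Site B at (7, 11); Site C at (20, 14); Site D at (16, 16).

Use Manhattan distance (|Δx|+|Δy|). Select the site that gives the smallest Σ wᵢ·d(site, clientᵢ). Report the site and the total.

Site B, total 2114 blocks

Total weighted distance at each candidate:
  Site A (8, 19): total = 2378
  Site B (7, 11): total = 2114
  Site C (20, 14): total = 3550
  Site D (16, 16): total = 2838
Minimum is at Site B with total 2114 blocks.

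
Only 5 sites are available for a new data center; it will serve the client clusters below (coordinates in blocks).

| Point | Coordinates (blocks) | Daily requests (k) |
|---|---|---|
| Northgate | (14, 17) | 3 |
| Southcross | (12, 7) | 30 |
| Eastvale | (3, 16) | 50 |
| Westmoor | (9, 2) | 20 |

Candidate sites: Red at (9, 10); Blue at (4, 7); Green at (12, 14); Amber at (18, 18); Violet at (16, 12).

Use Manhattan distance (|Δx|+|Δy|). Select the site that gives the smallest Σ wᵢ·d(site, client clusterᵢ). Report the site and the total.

Total weighted distance at each candidate:
  Red (9, 10): total = 976
  Blue (4, 7): total = 1000
  Green (12, 14): total = 1075
  Amber (18, 18): total = 1875
  Violet (16, 12): total = 1481
Minimum is at Red with total 976 blocks.

Red, total 976 blocks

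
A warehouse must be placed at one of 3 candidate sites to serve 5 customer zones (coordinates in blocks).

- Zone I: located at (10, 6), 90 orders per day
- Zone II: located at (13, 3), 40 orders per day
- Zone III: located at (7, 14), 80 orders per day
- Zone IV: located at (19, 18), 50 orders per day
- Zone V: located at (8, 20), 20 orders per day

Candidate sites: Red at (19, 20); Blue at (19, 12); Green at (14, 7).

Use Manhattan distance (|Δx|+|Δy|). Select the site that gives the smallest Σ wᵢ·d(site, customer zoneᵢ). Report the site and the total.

Green, total 2950 blocks

Total weighted distance at each candidate:
  Red (19, 20): total = 4750
  Blue (19, 12): total = 3750
  Green (14, 7): total = 2950
Minimum is at Green with total 2950 blocks.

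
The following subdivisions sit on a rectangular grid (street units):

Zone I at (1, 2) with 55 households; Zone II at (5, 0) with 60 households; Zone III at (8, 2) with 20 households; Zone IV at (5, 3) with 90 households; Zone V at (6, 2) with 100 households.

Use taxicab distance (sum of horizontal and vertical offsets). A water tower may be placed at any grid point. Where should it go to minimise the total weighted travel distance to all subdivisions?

(5, 2)

Manhattan distance separates: Σwᵢ(|x−xᵢ|+|y−yᵢ|) = Σwᵢ|x−xᵢ| + Σwᵢ|y−yᵢ|, so x and y are optimised independently as 1-D weighted medians.
Total weight W = 325; half = 162.5.
x-coordinate, sorted with cumulative weight:
  x=1 (Zone I, w=55) cum 55
  x=5 (Zone II, w=60) cum 115
  x=5 (Zone IV, w=90) cum 205  ← median
  x=6 (Zone V, w=100) cum 305
  x=8 (Zone III, w=20) cum 325
⇒ x* = 5
y-coordinate, sorted with cumulative weight:
  y=0 (Zone II, w=60) cum 60
  y=2 (Zone I, w=55) cum 115
  y=2 (Zone III, w=20) cum 135
  y=2 (Zone V, w=100) cum 235  ← median
  y=3 (Zone IV, w=90) cum 325
⇒ y* = 2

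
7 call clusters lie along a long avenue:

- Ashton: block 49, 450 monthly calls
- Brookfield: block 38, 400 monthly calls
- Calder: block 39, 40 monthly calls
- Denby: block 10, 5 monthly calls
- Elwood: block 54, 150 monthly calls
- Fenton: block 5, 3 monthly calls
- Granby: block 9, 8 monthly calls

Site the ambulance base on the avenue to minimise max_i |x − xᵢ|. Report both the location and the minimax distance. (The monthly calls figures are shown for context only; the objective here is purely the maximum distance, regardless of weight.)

location 29.5, max distance 24.5

The 1-center on a line is the midpoint of the two extreme points: leftmost at 5, rightmost at 54.
Optimal location = (5 + 54)/2 = 29.5; maximum distance = (54 − 5)/2 = 24.5.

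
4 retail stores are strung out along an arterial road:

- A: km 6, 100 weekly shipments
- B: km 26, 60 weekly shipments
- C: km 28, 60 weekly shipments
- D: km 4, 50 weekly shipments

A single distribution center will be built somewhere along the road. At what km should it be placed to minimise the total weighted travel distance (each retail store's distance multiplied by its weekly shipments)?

For a sum of weighted absolute distances on a line, the optimum is the weighted median (not the mean). Total weight W = 270; half-weight = 135.
Sort by position and accumulate weight:
  km 4 (D, w=50) → cum 50
  km 6 (A, w=100) → cum 150  ≥ 135 → median here
  km 26 (B, w=60) → cum 210
  km 28 (C, w=60) → cum 270
Optimal location: km 6.

x = 6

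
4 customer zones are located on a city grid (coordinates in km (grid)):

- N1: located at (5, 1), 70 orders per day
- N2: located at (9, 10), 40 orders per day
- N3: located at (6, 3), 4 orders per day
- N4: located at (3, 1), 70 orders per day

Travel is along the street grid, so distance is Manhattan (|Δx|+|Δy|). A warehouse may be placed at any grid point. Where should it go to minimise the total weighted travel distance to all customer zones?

Manhattan distance separates: Σwᵢ(|x−xᵢ|+|y−yᵢ|) = Σwᵢ|x−xᵢ| + Σwᵢ|y−yᵢ|, so x and y are optimised independently as 1-D weighted medians.
Total weight W = 184; half = 92.
x-coordinate, sorted with cumulative weight:
  x=3 (N4, w=70) cum 70
  x=5 (N1, w=70) cum 140  ← median
  x=6 (N3, w=4) cum 144
  x=9 (N2, w=40) cum 184
⇒ x* = 5
y-coordinate, sorted with cumulative weight:
  y=1 (N1, w=70) cum 70
  y=1 (N4, w=70) cum 140  ← median
  y=3 (N3, w=4) cum 144
  y=10 (N2, w=40) cum 184
⇒ y* = 1

(5, 1)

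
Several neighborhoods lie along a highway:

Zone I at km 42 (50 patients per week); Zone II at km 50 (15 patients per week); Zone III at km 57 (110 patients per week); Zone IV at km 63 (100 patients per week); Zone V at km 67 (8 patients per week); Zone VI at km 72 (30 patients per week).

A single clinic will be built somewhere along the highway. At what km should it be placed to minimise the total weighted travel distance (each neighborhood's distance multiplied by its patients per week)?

For a sum of weighted absolute distances on a line, the optimum is the weighted median (not the mean). Total weight W = 313; half-weight = 156.5.
Sort by position and accumulate weight:
  km 42 (Zone I, w=50) → cum 50
  km 50 (Zone II, w=15) → cum 65
  km 57 (Zone III, w=110) → cum 175  ≥ 156.5 → median here
  km 63 (Zone IV, w=100) → cum 275
  km 67 (Zone V, w=8) → cum 283
  km 72 (Zone VI, w=30) → cum 313
Optimal location: km 57.

x = 57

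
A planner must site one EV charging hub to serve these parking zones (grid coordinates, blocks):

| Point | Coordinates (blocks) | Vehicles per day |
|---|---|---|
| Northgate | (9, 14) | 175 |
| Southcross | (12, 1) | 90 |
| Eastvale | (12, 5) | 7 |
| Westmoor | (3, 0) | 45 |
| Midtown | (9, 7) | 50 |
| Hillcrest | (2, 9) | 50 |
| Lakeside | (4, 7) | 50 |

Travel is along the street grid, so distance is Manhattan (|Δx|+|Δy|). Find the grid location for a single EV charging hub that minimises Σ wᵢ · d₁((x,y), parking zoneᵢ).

Manhattan distance separates: Σwᵢ(|x−xᵢ|+|y−yᵢ|) = Σwᵢ|x−xᵢ| + Σwᵢ|y−yᵢ|, so x and y are optimised independently as 1-D weighted medians.
Total weight W = 467; half = 233.5.
x-coordinate, sorted with cumulative weight:
  x=2 (Hillcrest, w=50) cum 50
  x=3 (Westmoor, w=45) cum 95
  x=4 (Lakeside, w=50) cum 145
  x=9 (Northgate, w=175) cum 320  ← median
  x=9 (Midtown, w=50) cum 370
  x=12 (Southcross, w=90) cum 460
  x=12 (Eastvale, w=7) cum 467
⇒ x* = 9
y-coordinate, sorted with cumulative weight:
  y=0 (Westmoor, w=45) cum 45
  y=1 (Southcross, w=90) cum 135
  y=5 (Eastvale, w=7) cum 142
  y=7 (Midtown, w=50) cum 192
  y=7 (Lakeside, w=50) cum 242  ← median
  y=9 (Hillcrest, w=50) cum 292
  y=14 (Northgate, w=175) cum 467
⇒ y* = 7

(9, 7)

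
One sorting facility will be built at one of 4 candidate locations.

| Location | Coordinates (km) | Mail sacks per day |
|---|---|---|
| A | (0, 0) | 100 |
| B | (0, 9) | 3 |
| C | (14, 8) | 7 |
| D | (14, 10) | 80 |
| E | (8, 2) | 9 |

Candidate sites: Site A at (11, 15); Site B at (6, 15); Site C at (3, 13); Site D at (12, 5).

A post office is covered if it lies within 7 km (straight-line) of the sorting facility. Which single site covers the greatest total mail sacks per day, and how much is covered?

Coverage radius r = 7 km; a point is covered iff (Δx)²+(Δy)² ≤ 7² = 49.
  Site A (11, 15): covers {D} → 80
  Site B (6, 15): covers {none} → 0
  Site C (3, 13): covers {B} → 3
  Site D (12, 5): covers {C, D, E} → 96
Maximum coverage at Site D: 96 mail sacks per day.

Site D, covering 96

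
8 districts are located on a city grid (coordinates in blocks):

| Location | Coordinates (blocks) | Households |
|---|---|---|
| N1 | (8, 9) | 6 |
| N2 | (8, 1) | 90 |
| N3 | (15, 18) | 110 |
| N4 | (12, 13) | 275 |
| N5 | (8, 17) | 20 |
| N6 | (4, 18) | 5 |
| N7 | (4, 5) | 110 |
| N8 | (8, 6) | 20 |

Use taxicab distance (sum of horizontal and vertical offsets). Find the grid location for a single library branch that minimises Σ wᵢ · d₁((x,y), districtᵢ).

Manhattan distance separates: Σwᵢ(|x−xᵢ|+|y−yᵢ|) = Σwᵢ|x−xᵢ| + Σwᵢ|y−yᵢ|, so x and y are optimised independently as 1-D weighted medians.
Total weight W = 636; half = 318.
x-coordinate, sorted with cumulative weight:
  x=4 (N6, w=5) cum 5
  x=4 (N7, w=110) cum 115
  x=8 (N1, w=6) cum 121
  x=8 (N2, w=90) cum 211
  x=8 (N5, w=20) cum 231
  x=8 (N8, w=20) cum 251
  x=12 (N4, w=275) cum 526  ← median
  x=15 (N3, w=110) cum 636
⇒ x* = 12
y-coordinate, sorted with cumulative weight:
  y=1 (N2, w=90) cum 90
  y=5 (N7, w=110) cum 200
  y=6 (N8, w=20) cum 220
  y=9 (N1, w=6) cum 226
  y=13 (N4, w=275) cum 501  ← median
  y=17 (N5, w=20) cum 521
  y=18 (N3, w=110) cum 631
  y=18 (N6, w=5) cum 636
⇒ y* = 13

(12, 13)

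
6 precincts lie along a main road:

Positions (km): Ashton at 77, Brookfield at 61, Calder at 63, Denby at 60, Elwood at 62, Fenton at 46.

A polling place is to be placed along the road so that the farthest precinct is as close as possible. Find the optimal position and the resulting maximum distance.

The 1-center on a line is the midpoint of the two extreme points: leftmost at 46, rightmost at 77.
Optimal location = (46 + 77)/2 = 61.5; maximum distance = (77 − 46)/2 = 15.5.

location 61.5, max distance 15.5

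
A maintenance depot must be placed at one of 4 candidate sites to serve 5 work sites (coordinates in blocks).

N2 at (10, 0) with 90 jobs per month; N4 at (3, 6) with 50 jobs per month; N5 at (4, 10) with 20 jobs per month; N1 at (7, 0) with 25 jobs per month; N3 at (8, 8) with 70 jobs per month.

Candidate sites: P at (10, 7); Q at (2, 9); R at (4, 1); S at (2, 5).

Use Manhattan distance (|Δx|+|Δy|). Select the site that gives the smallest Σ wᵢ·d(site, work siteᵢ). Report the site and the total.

P, total 1670 blocks

Total weighted distance at each candidate:
  P (10, 7): total = 1670
  Q (2, 9): total = 2630
  R (4, 1): total = 1980
  S (2, 5): total = 2290
Minimum is at P with total 1670 blocks.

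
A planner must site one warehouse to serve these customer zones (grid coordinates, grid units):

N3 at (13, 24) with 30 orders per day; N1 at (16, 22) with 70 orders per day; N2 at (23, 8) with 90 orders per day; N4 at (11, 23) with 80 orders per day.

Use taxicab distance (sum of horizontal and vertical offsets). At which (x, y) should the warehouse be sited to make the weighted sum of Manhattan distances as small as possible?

(16, 22)

Manhattan distance separates: Σwᵢ(|x−xᵢ|+|y−yᵢ|) = Σwᵢ|x−xᵢ| + Σwᵢ|y−yᵢ|, so x and y are optimised independently as 1-D weighted medians.
Total weight W = 270; half = 135.
x-coordinate, sorted with cumulative weight:
  x=11 (N4, w=80) cum 80
  x=13 (N3, w=30) cum 110
  x=16 (N1, w=70) cum 180  ← median
  x=23 (N2, w=90) cum 270
⇒ x* = 16
y-coordinate, sorted with cumulative weight:
  y=8 (N2, w=90) cum 90
  y=22 (N1, w=70) cum 160  ← median
  y=23 (N4, w=80) cum 240
  y=24 (N3, w=30) cum 270
⇒ y* = 22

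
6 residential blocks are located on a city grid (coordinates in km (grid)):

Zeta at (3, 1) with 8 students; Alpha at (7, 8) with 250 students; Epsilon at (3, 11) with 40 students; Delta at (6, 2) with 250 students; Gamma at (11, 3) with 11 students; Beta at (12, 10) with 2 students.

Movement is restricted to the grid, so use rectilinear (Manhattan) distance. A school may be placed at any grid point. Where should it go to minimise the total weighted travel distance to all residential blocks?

(6, 8)

Manhattan distance separates: Σwᵢ(|x−xᵢ|+|y−yᵢ|) = Σwᵢ|x−xᵢ| + Σwᵢ|y−yᵢ|, so x and y are optimised independently as 1-D weighted medians.
Total weight W = 561; half = 280.5.
x-coordinate, sorted with cumulative weight:
  x=3 (Zeta, w=8) cum 8
  x=3 (Epsilon, w=40) cum 48
  x=6 (Delta, w=250) cum 298  ← median
  x=7 (Alpha, w=250) cum 548
  x=11 (Gamma, w=11) cum 559
  x=12 (Beta, w=2) cum 561
⇒ x* = 6
y-coordinate, sorted with cumulative weight:
  y=1 (Zeta, w=8) cum 8
  y=2 (Delta, w=250) cum 258
  y=3 (Gamma, w=11) cum 269
  y=8 (Alpha, w=250) cum 519  ← median
  y=10 (Beta, w=2) cum 521
  y=11 (Epsilon, w=40) cum 561
⇒ y* = 8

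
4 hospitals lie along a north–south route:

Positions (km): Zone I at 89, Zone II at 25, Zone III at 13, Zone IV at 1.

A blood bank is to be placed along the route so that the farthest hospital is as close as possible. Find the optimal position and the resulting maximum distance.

The 1-center on a line is the midpoint of the two extreme points: leftmost at 1, rightmost at 89.
Optimal location = (1 + 89)/2 = 45; maximum distance = (89 − 1)/2 = 44.

location 45, max distance 44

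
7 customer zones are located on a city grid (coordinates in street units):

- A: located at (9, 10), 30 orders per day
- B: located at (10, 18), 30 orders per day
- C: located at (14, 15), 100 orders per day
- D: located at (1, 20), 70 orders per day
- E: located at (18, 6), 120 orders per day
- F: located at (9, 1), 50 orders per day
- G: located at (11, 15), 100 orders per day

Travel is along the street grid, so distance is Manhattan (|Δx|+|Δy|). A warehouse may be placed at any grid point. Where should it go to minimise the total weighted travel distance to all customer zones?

Manhattan distance separates: Σwᵢ(|x−xᵢ|+|y−yᵢ|) = Σwᵢ|x−xᵢ| + Σwᵢ|y−yᵢ|, so x and y are optimised independently as 1-D weighted medians.
Total weight W = 500; half = 250.
x-coordinate, sorted with cumulative weight:
  x=1 (D, w=70) cum 70
  x=9 (A, w=30) cum 100
  x=9 (F, w=50) cum 150
  x=10 (B, w=30) cum 180
  x=11 (G, w=100) cum 280  ← median
  x=14 (C, w=100) cum 380
  x=18 (E, w=120) cum 500
⇒ x* = 11
y-coordinate, sorted with cumulative weight:
  y=1 (F, w=50) cum 50
  y=6 (E, w=120) cum 170
  y=10 (A, w=30) cum 200
  y=15 (C, w=100) cum 300  ← median
  y=15 (G, w=100) cum 400
  y=18 (B, w=30) cum 430
  y=20 (D, w=70) cum 500
⇒ y* = 15

(11, 15)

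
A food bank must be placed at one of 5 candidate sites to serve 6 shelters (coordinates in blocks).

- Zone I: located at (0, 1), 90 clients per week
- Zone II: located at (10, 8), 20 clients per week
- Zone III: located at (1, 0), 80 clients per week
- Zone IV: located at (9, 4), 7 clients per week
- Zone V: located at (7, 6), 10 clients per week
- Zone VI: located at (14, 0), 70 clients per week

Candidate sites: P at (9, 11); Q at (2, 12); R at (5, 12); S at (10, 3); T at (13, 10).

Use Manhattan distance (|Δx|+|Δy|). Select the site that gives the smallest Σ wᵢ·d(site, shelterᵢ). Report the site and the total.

S, total 2704 blocks

Total weighted distance at each candidate:
  P (9, 11): total = 4549
  Q (2, 12): total = 4345
  R (5, 12): total = 4534
  S (10, 3): total = 2704
  T (13, 10): total = 4780
Minimum is at S with total 2704 blocks.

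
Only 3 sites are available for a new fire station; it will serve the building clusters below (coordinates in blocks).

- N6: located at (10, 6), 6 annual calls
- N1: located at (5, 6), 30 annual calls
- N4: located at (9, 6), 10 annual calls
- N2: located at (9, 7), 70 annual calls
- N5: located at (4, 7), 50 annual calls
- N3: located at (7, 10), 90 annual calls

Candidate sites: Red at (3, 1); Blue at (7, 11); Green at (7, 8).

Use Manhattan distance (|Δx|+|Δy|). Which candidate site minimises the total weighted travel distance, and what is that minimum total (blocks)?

Green, total 780 blocks

Total weighted distance at each candidate:
  Red (3, 1): total = 2752
  Blue (7, 11): total = 1188
  Green (7, 8): total = 780
Minimum is at Green with total 780 blocks.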